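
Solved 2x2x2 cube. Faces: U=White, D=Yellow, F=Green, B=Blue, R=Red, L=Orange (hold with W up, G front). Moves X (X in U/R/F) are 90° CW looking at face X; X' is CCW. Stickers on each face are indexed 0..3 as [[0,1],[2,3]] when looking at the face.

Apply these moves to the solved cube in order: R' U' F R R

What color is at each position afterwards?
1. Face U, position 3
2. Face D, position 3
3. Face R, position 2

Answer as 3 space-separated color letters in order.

Answer: G B W

Derivation:
After move 1 (R'): R=RRRR U=WBWB F=GWGW D=YGYG B=YBYB
After move 2 (U'): U=BBWW F=OOGW R=GWRR B=RRYB L=YBOO
After move 3 (F): F=GOWO U=BBOB R=WWWR D=RGYG L=YYOG
After move 4 (R): R=WWRW U=BOOO F=GGWG D=RYYR B=BRBB
After move 5 (R): R=RWWW U=BGOG F=GYWR D=RBYB B=OROB
Query 1: U[3] = G
Query 2: D[3] = B
Query 3: R[2] = W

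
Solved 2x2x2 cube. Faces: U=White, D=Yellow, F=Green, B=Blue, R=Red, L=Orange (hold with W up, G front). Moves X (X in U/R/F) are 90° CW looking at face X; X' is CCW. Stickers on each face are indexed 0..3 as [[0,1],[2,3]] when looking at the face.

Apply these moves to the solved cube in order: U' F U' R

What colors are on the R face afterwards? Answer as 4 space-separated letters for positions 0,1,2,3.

After move 1 (U'): U=WWWW F=OOGG R=GGRR B=RRBB L=BBOO
After move 2 (F): F=GOGO U=WWOB R=WGWR D=RGYY L=BYOY
After move 3 (U'): U=WBWO F=BYGO R=GOWR B=WGBB L=RROY
After move 4 (R): R=WGRO U=WYWO F=BGGY D=RBYW B=OGBB
Query: R face = WGRO

Answer: W G R O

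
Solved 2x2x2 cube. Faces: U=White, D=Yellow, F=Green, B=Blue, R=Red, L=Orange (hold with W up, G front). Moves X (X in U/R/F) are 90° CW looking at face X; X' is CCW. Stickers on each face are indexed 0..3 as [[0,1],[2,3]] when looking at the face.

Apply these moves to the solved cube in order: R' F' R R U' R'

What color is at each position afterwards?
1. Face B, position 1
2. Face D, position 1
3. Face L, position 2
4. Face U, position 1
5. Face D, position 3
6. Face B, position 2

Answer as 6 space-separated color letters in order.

Answer: Y B O W Y B

Derivation:
After move 1 (R'): R=RRRR U=WBWB F=GWGW D=YGYG B=YBYB
After move 2 (F'): F=WWGG U=WBRR R=GRYR D=OOYG L=OBOW
After move 3 (R): R=YGRR U=WWRG F=WOGG D=OYYY B=RBBB
After move 4 (R): R=RYRG U=WORG F=WYGY D=OBYR B=GBWB
After move 5 (U'): U=OGWR F=OBGY R=WYRG B=RYWB L=GBOW
After move 6 (R'): R=YGWR U=OWWR F=OGGR D=OBYY B=RYBB
Query 1: B[1] = Y
Query 2: D[1] = B
Query 3: L[2] = O
Query 4: U[1] = W
Query 5: D[3] = Y
Query 6: B[2] = B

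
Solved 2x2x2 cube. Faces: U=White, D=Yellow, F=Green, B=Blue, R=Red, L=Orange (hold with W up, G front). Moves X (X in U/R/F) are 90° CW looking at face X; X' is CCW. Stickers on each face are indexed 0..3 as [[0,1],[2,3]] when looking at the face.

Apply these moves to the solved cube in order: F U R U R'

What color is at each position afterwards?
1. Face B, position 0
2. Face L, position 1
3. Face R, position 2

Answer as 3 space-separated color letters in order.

After move 1 (F): F=GGGG U=WWOO R=WRWR D=RRYY L=OYOY
After move 2 (U): U=OWOW F=WRGG R=BBWR B=OYBB L=GGOY
After move 3 (R): R=WBRB U=OROG F=WRGY D=RBYO B=WYWB
After move 4 (U): U=OOGR F=WBGY R=WYRB B=GGWB L=WROY
After move 5 (R'): R=YBWR U=OWGG F=WOGR D=RBYY B=OGBB
Query 1: B[0] = O
Query 2: L[1] = R
Query 3: R[2] = W

Answer: O R W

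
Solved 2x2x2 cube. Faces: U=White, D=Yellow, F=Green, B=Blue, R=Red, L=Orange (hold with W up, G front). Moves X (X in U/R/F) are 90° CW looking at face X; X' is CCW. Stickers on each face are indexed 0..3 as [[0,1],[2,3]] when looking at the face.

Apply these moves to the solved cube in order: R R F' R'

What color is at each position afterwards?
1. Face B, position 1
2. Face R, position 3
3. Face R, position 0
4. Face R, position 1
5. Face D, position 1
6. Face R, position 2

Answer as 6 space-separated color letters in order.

After move 1 (R): R=RRRR U=WGWG F=GYGY D=YBYB B=WBWB
After move 2 (R): R=RRRR U=WYWY F=GBGB D=YWYW B=GBGB
After move 3 (F'): F=BBGG U=WYRR R=WRYR D=OOYW L=OYOW
After move 4 (R'): R=RRWY U=WGRG F=BYGR D=OBYG B=WBOB
Query 1: B[1] = B
Query 2: R[3] = Y
Query 3: R[0] = R
Query 4: R[1] = R
Query 5: D[1] = B
Query 6: R[2] = W

Answer: B Y R R B W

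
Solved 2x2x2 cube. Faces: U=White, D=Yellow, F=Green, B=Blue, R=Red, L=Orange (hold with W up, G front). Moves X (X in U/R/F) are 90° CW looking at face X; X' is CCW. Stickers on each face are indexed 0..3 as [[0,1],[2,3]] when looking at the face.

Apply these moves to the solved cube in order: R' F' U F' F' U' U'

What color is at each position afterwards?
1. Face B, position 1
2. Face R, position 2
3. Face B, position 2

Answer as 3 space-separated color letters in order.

Answer: G W Y

Derivation:
After move 1 (R'): R=RRRR U=WBWB F=GWGW D=YGYG B=YBYB
After move 2 (F'): F=WWGG U=WBRR R=GRYR D=OOYG L=OBOW
After move 3 (U): U=RWRB F=GRGG R=YBYR B=OBYB L=WWOW
After move 4 (F'): F=RGGG U=RWYY R=OBOR D=WWYG L=WBOR
After move 5 (F'): F=GGRG U=RWOO R=WBWR D=BRYG L=WYOY
After move 6 (U'): U=WORO F=WYRG R=GGWR B=WBYB L=OBOY
After move 7 (U'): U=OOWR F=OBRG R=WYWR B=GGYB L=WBOY
Query 1: B[1] = G
Query 2: R[2] = W
Query 3: B[2] = Y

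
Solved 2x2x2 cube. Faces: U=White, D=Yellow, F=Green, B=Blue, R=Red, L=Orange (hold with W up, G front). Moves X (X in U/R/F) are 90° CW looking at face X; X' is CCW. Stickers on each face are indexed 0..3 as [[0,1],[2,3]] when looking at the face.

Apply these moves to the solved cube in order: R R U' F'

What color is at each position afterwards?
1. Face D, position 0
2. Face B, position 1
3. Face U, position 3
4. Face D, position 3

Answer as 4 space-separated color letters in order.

Answer: B R R W

Derivation:
After move 1 (R): R=RRRR U=WGWG F=GYGY D=YBYB B=WBWB
After move 2 (R): R=RRRR U=WYWY F=GBGB D=YWYW B=GBGB
After move 3 (U'): U=YYWW F=OOGB R=GBRR B=RRGB L=GBOO
After move 4 (F'): F=OBOG U=YYGR R=WBYR D=BOYW L=GWOW
Query 1: D[0] = B
Query 2: B[1] = R
Query 3: U[3] = R
Query 4: D[3] = W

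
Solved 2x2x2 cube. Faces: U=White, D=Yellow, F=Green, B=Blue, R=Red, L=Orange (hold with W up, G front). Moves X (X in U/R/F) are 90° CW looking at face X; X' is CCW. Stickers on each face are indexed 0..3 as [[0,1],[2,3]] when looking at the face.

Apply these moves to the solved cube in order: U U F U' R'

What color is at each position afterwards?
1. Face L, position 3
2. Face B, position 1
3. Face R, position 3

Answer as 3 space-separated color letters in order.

Answer: Y O W

Derivation:
After move 1 (U): U=WWWW F=RRGG R=BBRR B=OOBB L=GGOO
After move 2 (U): U=WWWW F=BBGG R=OORR B=GGBB L=RROO
After move 3 (F): F=GBGB U=WWOR R=WOWR D=ROYY L=RYOY
After move 4 (U'): U=WRWO F=RYGB R=GBWR B=WOBB L=GGOY
After move 5 (R'): R=BRGW U=WBWW F=RRGO D=RYYB B=YOOB
Query 1: L[3] = Y
Query 2: B[1] = O
Query 3: R[3] = W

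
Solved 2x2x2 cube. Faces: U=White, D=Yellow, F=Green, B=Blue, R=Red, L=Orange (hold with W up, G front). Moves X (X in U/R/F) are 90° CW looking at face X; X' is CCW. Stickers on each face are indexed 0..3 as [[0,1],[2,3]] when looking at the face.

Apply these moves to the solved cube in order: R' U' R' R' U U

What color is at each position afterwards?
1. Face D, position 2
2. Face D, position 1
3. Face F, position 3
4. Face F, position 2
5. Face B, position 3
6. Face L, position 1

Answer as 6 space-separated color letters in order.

After move 1 (R'): R=RRRR U=WBWB F=GWGW D=YGYG B=YBYB
After move 2 (U'): U=BBWW F=OOGW R=GWRR B=RRYB L=YBOO
After move 3 (R'): R=WRGR U=BYWR F=OBGW D=YOYW B=GRGB
After move 4 (R'): R=RRWG U=BGWG F=OYGR D=YBYW B=WROB
After move 5 (U): U=WBGG F=RRGR R=WRWG B=YBOB L=OYOO
After move 6 (U): U=GWGB F=WRGR R=YBWG B=OYOB L=RROO
Query 1: D[2] = Y
Query 2: D[1] = B
Query 3: F[3] = R
Query 4: F[2] = G
Query 5: B[3] = B
Query 6: L[1] = R

Answer: Y B R G B R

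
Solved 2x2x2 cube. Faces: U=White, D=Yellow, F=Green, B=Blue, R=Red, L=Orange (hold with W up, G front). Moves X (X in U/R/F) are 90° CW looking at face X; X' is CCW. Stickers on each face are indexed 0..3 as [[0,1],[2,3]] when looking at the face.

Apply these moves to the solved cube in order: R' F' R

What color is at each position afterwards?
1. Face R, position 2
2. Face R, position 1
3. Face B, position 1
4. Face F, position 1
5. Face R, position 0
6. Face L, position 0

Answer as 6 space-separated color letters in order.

Answer: R G B O Y O

Derivation:
After move 1 (R'): R=RRRR U=WBWB F=GWGW D=YGYG B=YBYB
After move 2 (F'): F=WWGG U=WBRR R=GRYR D=OOYG L=OBOW
After move 3 (R): R=YGRR U=WWRG F=WOGG D=OYYY B=RBBB
Query 1: R[2] = R
Query 2: R[1] = G
Query 3: B[1] = B
Query 4: F[1] = O
Query 5: R[0] = Y
Query 6: L[0] = O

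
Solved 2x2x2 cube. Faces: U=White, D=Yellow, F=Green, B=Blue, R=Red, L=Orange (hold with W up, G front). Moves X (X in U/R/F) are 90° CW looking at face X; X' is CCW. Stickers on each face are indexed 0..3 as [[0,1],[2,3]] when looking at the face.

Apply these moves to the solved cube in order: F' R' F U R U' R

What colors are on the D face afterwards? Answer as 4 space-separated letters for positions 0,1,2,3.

Answer: Y W Y B

Derivation:
After move 1 (F'): F=GGGG U=WWRR R=YRYR D=OOYY L=OWOW
After move 2 (R'): R=RRYY U=WBRB F=GWGR D=OGYG B=YBOB
After move 3 (F): F=GGRW U=WBWW R=RRBY D=YRYG L=OOOG
After move 4 (U): U=WWWB F=RRRW R=YBBY B=OOOB L=GGOG
After move 5 (R): R=BYYB U=WRWW F=RRRG D=YOYO B=BOWB
After move 6 (U'): U=RWWW F=GGRG R=RRYB B=BYWB L=BOOG
After move 7 (R): R=YRBR U=RGWG F=GORO D=YWYB B=WYWB
Query: D face = YWYB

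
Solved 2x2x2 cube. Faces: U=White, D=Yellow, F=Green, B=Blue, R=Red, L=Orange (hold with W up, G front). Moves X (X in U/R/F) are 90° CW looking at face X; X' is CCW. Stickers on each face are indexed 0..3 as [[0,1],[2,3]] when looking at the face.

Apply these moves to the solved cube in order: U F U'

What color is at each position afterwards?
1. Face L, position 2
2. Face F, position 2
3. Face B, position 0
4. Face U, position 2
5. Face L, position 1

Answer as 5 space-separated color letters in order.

Answer: O G W W O

Derivation:
After move 1 (U): U=WWWW F=RRGG R=BBRR B=OOBB L=GGOO
After move 2 (F): F=GRGR U=WWOG R=WBWR D=RBYY L=GYOY
After move 3 (U'): U=WGWO F=GYGR R=GRWR B=WBBB L=OOOY
Query 1: L[2] = O
Query 2: F[2] = G
Query 3: B[0] = W
Query 4: U[2] = W
Query 5: L[1] = O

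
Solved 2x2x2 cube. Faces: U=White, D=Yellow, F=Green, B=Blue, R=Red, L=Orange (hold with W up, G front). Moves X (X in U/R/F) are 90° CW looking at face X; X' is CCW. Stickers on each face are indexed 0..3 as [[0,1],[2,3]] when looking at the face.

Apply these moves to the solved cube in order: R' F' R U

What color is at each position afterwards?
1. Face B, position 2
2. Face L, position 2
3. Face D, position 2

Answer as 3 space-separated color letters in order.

After move 1 (R'): R=RRRR U=WBWB F=GWGW D=YGYG B=YBYB
After move 2 (F'): F=WWGG U=WBRR R=GRYR D=OOYG L=OBOW
After move 3 (R): R=YGRR U=WWRG F=WOGG D=OYYY B=RBBB
After move 4 (U): U=RWGW F=YGGG R=RBRR B=OBBB L=WOOW
Query 1: B[2] = B
Query 2: L[2] = O
Query 3: D[2] = Y

Answer: B O Y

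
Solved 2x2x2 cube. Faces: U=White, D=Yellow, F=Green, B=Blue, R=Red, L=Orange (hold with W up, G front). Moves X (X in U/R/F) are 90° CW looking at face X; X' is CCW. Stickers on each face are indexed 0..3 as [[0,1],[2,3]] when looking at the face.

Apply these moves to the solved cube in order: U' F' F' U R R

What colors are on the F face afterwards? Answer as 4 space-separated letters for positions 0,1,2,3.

After move 1 (U'): U=WWWW F=OOGG R=GGRR B=RRBB L=BBOO
After move 2 (F'): F=OGOG U=WWGR R=YGYR D=BOYY L=BWOW
After move 3 (F'): F=GGOO U=WWYY R=OGBR D=WWYY L=BROG
After move 4 (U): U=YWYW F=OGOO R=RRBR B=BRBB L=GGOG
After move 5 (R): R=BRRR U=YGYO F=OWOY D=WBYB B=WRWB
After move 6 (R): R=RBRR U=YWYY F=OBOB D=WWYW B=ORGB
Query: F face = OBOB

Answer: O B O B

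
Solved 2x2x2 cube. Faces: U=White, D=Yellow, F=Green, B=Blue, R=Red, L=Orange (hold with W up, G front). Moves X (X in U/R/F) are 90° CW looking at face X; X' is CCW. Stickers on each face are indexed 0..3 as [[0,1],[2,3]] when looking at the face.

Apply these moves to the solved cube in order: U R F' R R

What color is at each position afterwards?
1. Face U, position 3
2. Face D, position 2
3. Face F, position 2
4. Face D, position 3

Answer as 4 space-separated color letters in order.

After move 1 (U): U=WWWW F=RRGG R=BBRR B=OOBB L=GGOO
After move 2 (R): R=RBRB U=WRWG F=RYGY D=YBYO B=WOWB
After move 3 (F'): F=YYRG U=WRRR R=BBYB D=GOYO L=GGOW
After move 4 (R): R=YBBB U=WYRG F=YORO D=GWYW B=RORB
After move 5 (R): R=BYBB U=WORO F=YWRW D=GRYR B=GOYB
Query 1: U[3] = O
Query 2: D[2] = Y
Query 3: F[2] = R
Query 4: D[3] = R

Answer: O Y R R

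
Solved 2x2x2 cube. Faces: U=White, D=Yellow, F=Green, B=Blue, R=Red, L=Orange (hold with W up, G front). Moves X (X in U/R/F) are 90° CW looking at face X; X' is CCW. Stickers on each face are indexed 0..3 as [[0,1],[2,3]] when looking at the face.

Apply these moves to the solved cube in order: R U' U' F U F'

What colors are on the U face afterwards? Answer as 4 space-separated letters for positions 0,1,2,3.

Answer: O G G W

Derivation:
After move 1 (R): R=RRRR U=WGWG F=GYGY D=YBYB B=WBWB
After move 2 (U'): U=GGWW F=OOGY R=GYRR B=RRWB L=WBOO
After move 3 (U'): U=GWGW F=WBGY R=OORR B=GYWB L=RROO
After move 4 (F): F=GWYB U=GWOR R=GOWR D=ROYB L=RYOB
After move 5 (U): U=OGRW F=GOYB R=GYWR B=RYWB L=GWOB
After move 6 (F'): F=OBGY U=OGGW R=OYRR D=WBYB L=GWOR
Query: U face = OGGW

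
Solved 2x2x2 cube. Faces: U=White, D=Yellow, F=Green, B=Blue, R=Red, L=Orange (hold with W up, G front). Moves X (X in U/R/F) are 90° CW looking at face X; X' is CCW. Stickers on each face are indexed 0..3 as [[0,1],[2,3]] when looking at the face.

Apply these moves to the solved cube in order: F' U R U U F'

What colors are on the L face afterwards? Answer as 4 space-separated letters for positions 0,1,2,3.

After move 1 (F'): F=GGGG U=WWRR R=YRYR D=OOYY L=OWOW
After move 2 (U): U=RWRW F=YRGG R=BBYR B=OWBB L=GGOW
After move 3 (R): R=YBRB U=RRRG F=YOGY D=OBYO B=WWWB
After move 4 (U): U=RRGR F=YBGY R=WWRB B=GGWB L=YOOW
After move 5 (U): U=GRRR F=WWGY R=GGRB B=YOWB L=YBOW
After move 6 (F'): F=WYWG U=GRGR R=BGOB D=BWYO L=YROR
Query: L face = YROR

Answer: Y R O R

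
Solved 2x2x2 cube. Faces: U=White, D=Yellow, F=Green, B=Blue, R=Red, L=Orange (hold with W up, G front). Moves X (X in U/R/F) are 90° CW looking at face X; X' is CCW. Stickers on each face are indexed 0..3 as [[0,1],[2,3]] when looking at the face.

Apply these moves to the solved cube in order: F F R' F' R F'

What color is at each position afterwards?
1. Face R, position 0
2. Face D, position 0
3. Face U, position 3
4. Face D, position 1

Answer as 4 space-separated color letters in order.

Answer: W B O Y

Derivation:
After move 1 (F): F=GGGG U=WWOO R=WRWR D=RRYY L=OYOY
After move 2 (F): F=GGGG U=WWYY R=OROR D=WWYY L=OROR
After move 3 (R'): R=RROO U=WBYB F=GWGY D=WGYG B=YBWB
After move 4 (F'): F=WYGG U=WBRO R=GRWO D=RRYG L=OBOY
After move 5 (R): R=WGOR U=WYRG F=WRGG D=RWYY B=OBBB
After move 6 (F'): F=RGWG U=WYWO R=WGRR D=BYYY L=OGOR
Query 1: R[0] = W
Query 2: D[0] = B
Query 3: U[3] = O
Query 4: D[1] = Y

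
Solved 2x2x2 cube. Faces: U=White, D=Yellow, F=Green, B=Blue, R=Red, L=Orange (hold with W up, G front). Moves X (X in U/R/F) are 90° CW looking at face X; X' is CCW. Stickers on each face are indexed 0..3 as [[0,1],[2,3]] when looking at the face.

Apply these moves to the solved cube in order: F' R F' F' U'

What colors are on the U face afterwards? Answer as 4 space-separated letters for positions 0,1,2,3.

After move 1 (F'): F=GGGG U=WWRR R=YRYR D=OOYY L=OWOW
After move 2 (R): R=YYRR U=WGRG F=GOGY D=OBYB B=RBWB
After move 3 (F'): F=OYGG U=WGYR R=BYOR D=WWYB L=OGOR
After move 4 (F'): F=YGOG U=WGBO R=WYWR D=GRYB L=OROY
After move 5 (U'): U=GOWB F=OROG R=YGWR B=WYWB L=RBOY
Query: U face = GOWB

Answer: G O W B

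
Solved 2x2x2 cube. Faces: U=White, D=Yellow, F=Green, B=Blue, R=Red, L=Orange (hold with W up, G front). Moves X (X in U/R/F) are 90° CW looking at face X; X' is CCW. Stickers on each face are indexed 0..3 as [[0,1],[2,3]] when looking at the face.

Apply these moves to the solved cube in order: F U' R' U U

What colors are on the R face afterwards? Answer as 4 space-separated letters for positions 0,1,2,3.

Answer: B B G W

Derivation:
After move 1 (F): F=GGGG U=WWOO R=WRWR D=RRYY L=OYOY
After move 2 (U'): U=WOWO F=OYGG R=GGWR B=WRBB L=BBOY
After move 3 (R'): R=GRGW U=WBWW F=OOGO D=RYYG B=YRRB
After move 4 (U): U=WWWB F=GRGO R=YRGW B=BBRB L=OOOY
After move 5 (U): U=WWBW F=YRGO R=BBGW B=OORB L=GROY
Query: R face = BBGW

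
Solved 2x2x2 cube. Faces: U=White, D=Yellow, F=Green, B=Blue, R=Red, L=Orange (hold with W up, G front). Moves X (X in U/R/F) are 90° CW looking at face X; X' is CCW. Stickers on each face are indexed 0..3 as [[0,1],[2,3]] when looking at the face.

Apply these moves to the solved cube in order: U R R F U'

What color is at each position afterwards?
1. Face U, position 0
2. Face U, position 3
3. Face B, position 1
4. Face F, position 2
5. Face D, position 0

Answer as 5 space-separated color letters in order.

Answer: Y O R O B

Derivation:
After move 1 (U): U=WWWW F=RRGG R=BBRR B=OOBB L=GGOO
After move 2 (R): R=RBRB U=WRWG F=RYGY D=YBYO B=WOWB
After move 3 (R): R=RRBB U=WYWY F=RBGO D=YWYW B=GORB
After move 4 (F): F=GROB U=WYOG R=WRYB D=BRYW L=GYOW
After move 5 (U'): U=YGWO F=GYOB R=GRYB B=WRRB L=GOOW
Query 1: U[0] = Y
Query 2: U[3] = O
Query 3: B[1] = R
Query 4: F[2] = O
Query 5: D[0] = B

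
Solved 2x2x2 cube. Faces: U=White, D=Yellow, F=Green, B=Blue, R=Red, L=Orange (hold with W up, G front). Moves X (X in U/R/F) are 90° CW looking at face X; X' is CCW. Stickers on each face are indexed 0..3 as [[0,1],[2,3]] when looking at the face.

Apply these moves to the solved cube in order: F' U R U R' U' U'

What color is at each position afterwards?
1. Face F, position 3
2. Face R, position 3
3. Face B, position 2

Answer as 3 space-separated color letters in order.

After move 1 (F'): F=GGGG U=WWRR R=YRYR D=OOYY L=OWOW
After move 2 (U): U=RWRW F=YRGG R=BBYR B=OWBB L=GGOW
After move 3 (R): R=YBRB U=RRRG F=YOGY D=OBYO B=WWWB
After move 4 (U): U=RRGR F=YBGY R=WWRB B=GGWB L=YOOW
After move 5 (R'): R=WBWR U=RWGG F=YRGR D=OBYY B=OGBB
After move 6 (U'): U=WGRG F=YOGR R=YRWR B=WBBB L=OGOW
After move 7 (U'): U=GGWR F=OGGR R=YOWR B=YRBB L=WBOW
Query 1: F[3] = R
Query 2: R[3] = R
Query 3: B[2] = B

Answer: R R B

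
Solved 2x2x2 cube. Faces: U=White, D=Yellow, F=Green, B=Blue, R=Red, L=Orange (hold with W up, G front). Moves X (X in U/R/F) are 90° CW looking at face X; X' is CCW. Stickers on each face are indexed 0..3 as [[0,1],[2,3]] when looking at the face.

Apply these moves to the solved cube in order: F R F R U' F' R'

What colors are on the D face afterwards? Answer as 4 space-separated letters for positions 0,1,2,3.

Answer: B B Y Y

Derivation:
After move 1 (F): F=GGGG U=WWOO R=WRWR D=RRYY L=OYOY
After move 2 (R): R=WWRR U=WGOG F=GRGY D=RBYB B=OBWB
After move 3 (F): F=GGYR U=WGYY R=OWGR D=RWYB L=OROB
After move 4 (R): R=GORW U=WGYR F=GWYB D=RWYO B=YBGB
After move 5 (U'): U=GRWY F=ORYB R=GWRW B=GOGB L=YBOB
After move 6 (F'): F=RBOY U=GRGR R=WWRW D=BBYO L=YYOW
After move 7 (R'): R=WWWR U=GGGG F=RROR D=BBYY B=OOBB
Query: D face = BBYY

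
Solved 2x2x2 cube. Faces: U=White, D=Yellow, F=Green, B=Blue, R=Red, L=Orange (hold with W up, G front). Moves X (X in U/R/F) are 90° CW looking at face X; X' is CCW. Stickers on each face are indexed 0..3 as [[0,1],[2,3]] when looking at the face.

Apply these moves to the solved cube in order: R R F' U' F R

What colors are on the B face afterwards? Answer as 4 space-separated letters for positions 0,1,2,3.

Answer: B R R B

Derivation:
After move 1 (R): R=RRRR U=WGWG F=GYGY D=YBYB B=WBWB
After move 2 (R): R=RRRR U=WYWY F=GBGB D=YWYW B=GBGB
After move 3 (F'): F=BBGG U=WYRR R=WRYR D=OOYW L=OYOW
After move 4 (U'): U=YRWR F=OYGG R=BBYR B=WRGB L=GBOW
After move 5 (F): F=GOGY U=YRWB R=WBRR D=YBYW L=GOOO
After move 6 (R): R=RWRB U=YOWY F=GBGW D=YGYW B=BRRB
Query: B face = BRRB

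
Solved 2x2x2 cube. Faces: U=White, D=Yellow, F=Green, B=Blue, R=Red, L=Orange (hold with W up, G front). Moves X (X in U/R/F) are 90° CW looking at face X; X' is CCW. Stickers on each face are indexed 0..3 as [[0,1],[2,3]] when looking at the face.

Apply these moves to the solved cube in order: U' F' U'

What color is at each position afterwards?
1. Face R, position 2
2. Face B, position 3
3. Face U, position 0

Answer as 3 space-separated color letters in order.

After move 1 (U'): U=WWWW F=OOGG R=GGRR B=RRBB L=BBOO
After move 2 (F'): F=OGOG U=WWGR R=YGYR D=BOYY L=BWOW
After move 3 (U'): U=WRWG F=BWOG R=OGYR B=YGBB L=RROW
Query 1: R[2] = Y
Query 2: B[3] = B
Query 3: U[0] = W

Answer: Y B W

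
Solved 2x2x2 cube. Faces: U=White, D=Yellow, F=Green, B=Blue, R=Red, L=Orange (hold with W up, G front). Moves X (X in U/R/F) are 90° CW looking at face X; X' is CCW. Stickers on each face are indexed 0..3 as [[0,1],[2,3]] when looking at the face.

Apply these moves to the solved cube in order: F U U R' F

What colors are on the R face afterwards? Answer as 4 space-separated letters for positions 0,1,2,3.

After move 1 (F): F=GGGG U=WWOO R=WRWR D=RRYY L=OYOY
After move 2 (U): U=OWOW F=WRGG R=BBWR B=OYBB L=GGOY
After move 3 (U): U=OOWW F=BBGG R=OYWR B=GGBB L=WROY
After move 4 (R'): R=YROW U=OBWG F=BOGW D=RBYG B=YGRB
After move 5 (F): F=GBWO U=OBYR R=WRGW D=OYYG L=WROB
Query: R face = WRGW

Answer: W R G W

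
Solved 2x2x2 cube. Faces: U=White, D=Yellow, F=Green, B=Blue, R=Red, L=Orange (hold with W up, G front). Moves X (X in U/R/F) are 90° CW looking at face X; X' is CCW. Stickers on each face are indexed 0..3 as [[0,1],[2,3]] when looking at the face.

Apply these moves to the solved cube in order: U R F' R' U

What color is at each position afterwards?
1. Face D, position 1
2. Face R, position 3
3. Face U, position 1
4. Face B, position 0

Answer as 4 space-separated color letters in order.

Answer: Y Y W G

Derivation:
After move 1 (U): U=WWWW F=RRGG R=BBRR B=OOBB L=GGOO
After move 2 (R): R=RBRB U=WRWG F=RYGY D=YBYO B=WOWB
After move 3 (F'): F=YYRG U=WRRR R=BBYB D=GOYO L=GGOW
After move 4 (R'): R=BBBY U=WWRW F=YRRR D=GYYG B=OOOB
After move 5 (U): U=RWWW F=BBRR R=OOBY B=GGOB L=YROW
Query 1: D[1] = Y
Query 2: R[3] = Y
Query 3: U[1] = W
Query 4: B[0] = G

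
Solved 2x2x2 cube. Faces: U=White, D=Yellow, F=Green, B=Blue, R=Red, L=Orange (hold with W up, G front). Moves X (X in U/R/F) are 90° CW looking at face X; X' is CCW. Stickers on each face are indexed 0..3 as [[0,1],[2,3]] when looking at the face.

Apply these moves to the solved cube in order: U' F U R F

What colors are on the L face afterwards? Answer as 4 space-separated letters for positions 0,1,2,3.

Answer: G R O B

Derivation:
After move 1 (U'): U=WWWW F=OOGG R=GGRR B=RRBB L=BBOO
After move 2 (F): F=GOGO U=WWOB R=WGWR D=RGYY L=BYOY
After move 3 (U): U=OWBW F=WGGO R=RRWR B=BYBB L=GOOY
After move 4 (R): R=WRRR U=OGBO F=WGGY D=RBYB B=WYWB
After move 5 (F): F=GWYG U=OGYO R=BROR D=RWYB L=GROB
Query: L face = GROB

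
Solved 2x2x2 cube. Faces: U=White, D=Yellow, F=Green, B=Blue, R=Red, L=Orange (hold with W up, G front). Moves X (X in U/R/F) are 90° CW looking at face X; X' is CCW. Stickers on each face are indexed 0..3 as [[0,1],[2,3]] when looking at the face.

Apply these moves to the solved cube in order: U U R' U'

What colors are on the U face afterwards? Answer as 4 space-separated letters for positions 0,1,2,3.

Answer: B G W W

Derivation:
After move 1 (U): U=WWWW F=RRGG R=BBRR B=OOBB L=GGOO
After move 2 (U): U=WWWW F=BBGG R=OORR B=GGBB L=RROO
After move 3 (R'): R=OROR U=WBWG F=BWGW D=YBYG B=YGYB
After move 4 (U'): U=BGWW F=RRGW R=BWOR B=ORYB L=YGOO
Query: U face = BGWW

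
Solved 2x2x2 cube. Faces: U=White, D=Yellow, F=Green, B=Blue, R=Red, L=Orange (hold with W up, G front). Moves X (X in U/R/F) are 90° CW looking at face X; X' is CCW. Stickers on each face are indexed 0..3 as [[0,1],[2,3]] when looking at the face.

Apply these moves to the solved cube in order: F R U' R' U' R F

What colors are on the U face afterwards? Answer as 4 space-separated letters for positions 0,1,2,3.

Answer: W B Y W

Derivation:
After move 1 (F): F=GGGG U=WWOO R=WRWR D=RRYY L=OYOY
After move 2 (R): R=WWRR U=WGOG F=GRGY D=RBYB B=OBWB
After move 3 (U'): U=GGWO F=OYGY R=GRRR B=WWWB L=OBOY
After move 4 (R'): R=RRGR U=GWWW F=OGGO D=RYYY B=BWBB
After move 5 (U'): U=WWGW F=OBGO R=OGGR B=RRBB L=BWOY
After move 6 (R): R=GORG U=WBGO F=OYGY D=RBYR B=WRWB
After move 7 (F): F=GOYY U=WBYW R=GOOG D=RGYR L=BROB
Query: U face = WBYW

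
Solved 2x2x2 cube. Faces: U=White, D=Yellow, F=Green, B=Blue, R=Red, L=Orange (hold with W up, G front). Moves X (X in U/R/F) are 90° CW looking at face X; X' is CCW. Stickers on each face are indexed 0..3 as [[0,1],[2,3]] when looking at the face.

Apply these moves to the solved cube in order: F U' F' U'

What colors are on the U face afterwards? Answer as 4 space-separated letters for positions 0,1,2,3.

Answer: O W W G

Derivation:
After move 1 (F): F=GGGG U=WWOO R=WRWR D=RRYY L=OYOY
After move 2 (U'): U=WOWO F=OYGG R=GGWR B=WRBB L=BBOY
After move 3 (F'): F=YGOG U=WOGW R=RGRR D=BYYY L=BOOW
After move 4 (U'): U=OWWG F=BOOG R=YGRR B=RGBB L=WROW
Query: U face = OWWG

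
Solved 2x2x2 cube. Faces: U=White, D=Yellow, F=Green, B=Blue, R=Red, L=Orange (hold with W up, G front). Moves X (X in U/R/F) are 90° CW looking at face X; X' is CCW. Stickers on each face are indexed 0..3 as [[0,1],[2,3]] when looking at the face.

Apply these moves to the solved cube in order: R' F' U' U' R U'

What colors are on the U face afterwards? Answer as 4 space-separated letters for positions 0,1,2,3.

After move 1 (R'): R=RRRR U=WBWB F=GWGW D=YGYG B=YBYB
After move 2 (F'): F=WWGG U=WBRR R=GRYR D=OOYG L=OBOW
After move 3 (U'): U=BRWR F=OBGG R=WWYR B=GRYB L=YBOW
After move 4 (U'): U=RRBW F=YBGG R=OBYR B=WWYB L=GROW
After move 5 (R): R=YORB U=RBBG F=YOGG D=OYYW B=WWRB
After move 6 (U'): U=BGRB F=GRGG R=YORB B=YORB L=WWOW
Query: U face = BGRB

Answer: B G R B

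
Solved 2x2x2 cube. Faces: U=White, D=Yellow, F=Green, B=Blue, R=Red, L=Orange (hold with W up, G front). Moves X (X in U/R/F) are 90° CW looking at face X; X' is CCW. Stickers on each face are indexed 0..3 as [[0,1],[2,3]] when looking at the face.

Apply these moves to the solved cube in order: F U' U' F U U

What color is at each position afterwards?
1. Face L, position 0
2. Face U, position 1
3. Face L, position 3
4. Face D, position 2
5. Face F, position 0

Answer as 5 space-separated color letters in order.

After move 1 (F): F=GGGG U=WWOO R=WRWR D=RRYY L=OYOY
After move 2 (U'): U=WOWO F=OYGG R=GGWR B=WRBB L=BBOY
After move 3 (U'): U=OOWW F=BBGG R=OYWR B=GGBB L=WROY
After move 4 (F): F=GBGB U=OOYR R=WYWR D=WOYY L=WROR
After move 5 (U): U=YORO F=WYGB R=GGWR B=WRBB L=GBOR
After move 6 (U): U=RYOO F=GGGB R=WRWR B=GBBB L=WYOR
Query 1: L[0] = W
Query 2: U[1] = Y
Query 3: L[3] = R
Query 4: D[2] = Y
Query 5: F[0] = G

Answer: W Y R Y G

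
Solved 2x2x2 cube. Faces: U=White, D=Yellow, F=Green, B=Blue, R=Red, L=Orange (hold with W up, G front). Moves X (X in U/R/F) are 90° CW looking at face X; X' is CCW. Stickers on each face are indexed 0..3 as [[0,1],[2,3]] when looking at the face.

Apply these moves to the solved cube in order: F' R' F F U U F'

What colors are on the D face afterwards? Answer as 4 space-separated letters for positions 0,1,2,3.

Answer: R R Y G

Derivation:
After move 1 (F'): F=GGGG U=WWRR R=YRYR D=OOYY L=OWOW
After move 2 (R'): R=RRYY U=WBRB F=GWGR D=OGYG B=YBOB
After move 3 (F): F=GGRW U=WBWW R=RRBY D=YRYG L=OOOG
After move 4 (F): F=RGWG U=WBGO R=WRWY D=BRYG L=OYOR
After move 5 (U): U=GWOB F=WRWG R=YBWY B=OYOB L=RGOR
After move 6 (U): U=OGBW F=YBWG R=OYWY B=RGOB L=WROR
After move 7 (F'): F=BGYW U=OGOW R=RYBY D=RRYG L=WWOB
Query: D face = RRYG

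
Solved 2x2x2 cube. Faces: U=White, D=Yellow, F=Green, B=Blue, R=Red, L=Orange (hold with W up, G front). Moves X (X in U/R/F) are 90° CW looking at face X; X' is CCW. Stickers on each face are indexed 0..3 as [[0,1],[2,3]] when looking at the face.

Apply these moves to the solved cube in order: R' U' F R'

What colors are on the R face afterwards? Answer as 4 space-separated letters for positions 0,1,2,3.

After move 1 (R'): R=RRRR U=WBWB F=GWGW D=YGYG B=YBYB
After move 2 (U'): U=BBWW F=OOGW R=GWRR B=RRYB L=YBOO
After move 3 (F): F=GOWO U=BBOB R=WWWR D=RGYG L=YYOG
After move 4 (R'): R=WRWW U=BYOR F=GBWB D=ROYO B=GRGB
Query: R face = WRWW

Answer: W R W W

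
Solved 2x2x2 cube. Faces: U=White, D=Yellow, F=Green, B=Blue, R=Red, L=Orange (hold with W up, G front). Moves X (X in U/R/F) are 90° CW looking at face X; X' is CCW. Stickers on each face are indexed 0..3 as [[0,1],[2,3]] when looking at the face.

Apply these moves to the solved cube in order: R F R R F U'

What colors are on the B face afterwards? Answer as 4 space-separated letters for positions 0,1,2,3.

Answer: O G G B

Derivation:
After move 1 (R): R=RRRR U=WGWG F=GYGY D=YBYB B=WBWB
After move 2 (F): F=GGYY U=WGOO R=WRGR D=RRYB L=OYOB
After move 3 (R): R=GWRR U=WGOY F=GRYB D=RWYW B=OBGB
After move 4 (R): R=RGRW U=WROB F=GWYW D=RGYO B=YBGB
After move 5 (F): F=YGWW U=WRBY R=OGBW D=RRYO L=OROG
After move 6 (U'): U=RYWB F=ORWW R=YGBW B=OGGB L=YBOG
Query: B face = OGGB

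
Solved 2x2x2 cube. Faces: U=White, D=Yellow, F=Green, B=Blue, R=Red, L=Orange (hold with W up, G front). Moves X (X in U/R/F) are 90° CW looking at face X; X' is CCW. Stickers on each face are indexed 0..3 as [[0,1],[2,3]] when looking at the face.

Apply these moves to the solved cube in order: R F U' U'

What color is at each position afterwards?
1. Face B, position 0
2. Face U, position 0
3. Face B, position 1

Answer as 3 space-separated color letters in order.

Answer: G O G

Derivation:
After move 1 (R): R=RRRR U=WGWG F=GYGY D=YBYB B=WBWB
After move 2 (F): F=GGYY U=WGOO R=WRGR D=RRYB L=OYOB
After move 3 (U'): U=GOWO F=OYYY R=GGGR B=WRWB L=WBOB
After move 4 (U'): U=OOGW F=WBYY R=OYGR B=GGWB L=WROB
Query 1: B[0] = G
Query 2: U[0] = O
Query 3: B[1] = G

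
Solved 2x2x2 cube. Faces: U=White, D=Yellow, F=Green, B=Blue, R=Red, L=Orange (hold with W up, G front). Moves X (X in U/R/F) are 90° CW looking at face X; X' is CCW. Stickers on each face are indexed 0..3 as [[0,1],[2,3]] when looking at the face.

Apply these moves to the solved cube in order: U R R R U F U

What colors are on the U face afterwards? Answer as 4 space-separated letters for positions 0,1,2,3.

Answer: O W W W

Derivation:
After move 1 (U): U=WWWW F=RRGG R=BBRR B=OOBB L=GGOO
After move 2 (R): R=RBRB U=WRWG F=RYGY D=YBYO B=WOWB
After move 3 (R): R=RRBB U=WYWY F=RBGO D=YWYW B=GORB
After move 4 (R): R=BRBR U=WBWO F=RWGW D=YRYG B=YOYB
After move 5 (U): U=WWOB F=BRGW R=YOBR B=GGYB L=RWOO
After move 6 (F): F=GBWR U=WWOW R=OOBR D=BYYG L=RYOR
After move 7 (U): U=OWWW F=OOWR R=GGBR B=RYYB L=GBOR
Query: U face = OWWW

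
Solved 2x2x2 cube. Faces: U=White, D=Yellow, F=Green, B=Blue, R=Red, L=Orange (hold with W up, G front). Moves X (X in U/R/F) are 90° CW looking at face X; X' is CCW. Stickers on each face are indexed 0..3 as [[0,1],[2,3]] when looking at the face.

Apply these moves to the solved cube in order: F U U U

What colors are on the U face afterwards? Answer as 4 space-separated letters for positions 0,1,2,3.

Answer: W O W O

Derivation:
After move 1 (F): F=GGGG U=WWOO R=WRWR D=RRYY L=OYOY
After move 2 (U): U=OWOW F=WRGG R=BBWR B=OYBB L=GGOY
After move 3 (U): U=OOWW F=BBGG R=OYWR B=GGBB L=WROY
After move 4 (U): U=WOWO F=OYGG R=GGWR B=WRBB L=BBOY
Query: U face = WOWO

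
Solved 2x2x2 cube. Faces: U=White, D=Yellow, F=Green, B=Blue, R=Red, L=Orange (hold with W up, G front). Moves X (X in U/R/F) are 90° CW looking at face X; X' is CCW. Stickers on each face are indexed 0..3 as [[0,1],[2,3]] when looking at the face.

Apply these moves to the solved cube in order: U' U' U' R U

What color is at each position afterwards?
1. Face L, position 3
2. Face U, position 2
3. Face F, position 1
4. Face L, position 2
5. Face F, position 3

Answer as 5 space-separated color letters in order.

Answer: O G B O Y

Derivation:
After move 1 (U'): U=WWWW F=OOGG R=GGRR B=RRBB L=BBOO
After move 2 (U'): U=WWWW F=BBGG R=OORR B=GGBB L=RROO
After move 3 (U'): U=WWWW F=RRGG R=BBRR B=OOBB L=GGOO
After move 4 (R): R=RBRB U=WRWG F=RYGY D=YBYO B=WOWB
After move 5 (U): U=WWGR F=RBGY R=WORB B=GGWB L=RYOO
Query 1: L[3] = O
Query 2: U[2] = G
Query 3: F[1] = B
Query 4: L[2] = O
Query 5: F[3] = Y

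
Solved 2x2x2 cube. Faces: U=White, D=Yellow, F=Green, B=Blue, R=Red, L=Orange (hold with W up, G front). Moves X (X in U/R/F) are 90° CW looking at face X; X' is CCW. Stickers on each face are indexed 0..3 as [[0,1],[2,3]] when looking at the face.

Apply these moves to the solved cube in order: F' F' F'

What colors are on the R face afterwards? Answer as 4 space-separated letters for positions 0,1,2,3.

Answer: W R W R

Derivation:
After move 1 (F'): F=GGGG U=WWRR R=YRYR D=OOYY L=OWOW
After move 2 (F'): F=GGGG U=WWYY R=OROR D=WWYY L=OROR
After move 3 (F'): F=GGGG U=WWOO R=WRWR D=RRYY L=OYOY
Query: R face = WRWR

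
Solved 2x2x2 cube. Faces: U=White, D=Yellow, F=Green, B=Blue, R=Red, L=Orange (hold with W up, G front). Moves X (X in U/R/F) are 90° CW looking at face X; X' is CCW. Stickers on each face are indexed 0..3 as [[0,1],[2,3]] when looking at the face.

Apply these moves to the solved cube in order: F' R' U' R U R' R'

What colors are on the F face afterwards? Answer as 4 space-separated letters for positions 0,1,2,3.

After move 1 (F'): F=GGGG U=WWRR R=YRYR D=OOYY L=OWOW
After move 2 (R'): R=RRYY U=WBRB F=GWGR D=OGYG B=YBOB
After move 3 (U'): U=BBWR F=OWGR R=GWYY B=RROB L=YBOW
After move 4 (R): R=YGYW U=BWWR F=OGGG D=OOYR B=RRBB
After move 5 (U): U=WBRW F=YGGG R=RRYW B=YBBB L=OGOW
After move 6 (R'): R=RWRY U=WBRY F=YBGW D=OGYG B=RBOB
After move 7 (R'): R=WYRR U=WORR F=YBGY D=OBYW B=GBGB
Query: F face = YBGY

Answer: Y B G Y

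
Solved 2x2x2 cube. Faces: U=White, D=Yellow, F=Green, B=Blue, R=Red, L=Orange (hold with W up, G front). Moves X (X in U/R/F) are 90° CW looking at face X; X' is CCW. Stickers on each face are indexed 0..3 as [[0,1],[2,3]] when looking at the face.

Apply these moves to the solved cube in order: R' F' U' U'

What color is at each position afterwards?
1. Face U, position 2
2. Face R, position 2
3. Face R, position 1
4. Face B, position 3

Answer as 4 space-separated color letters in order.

Answer: B Y B B

Derivation:
After move 1 (R'): R=RRRR U=WBWB F=GWGW D=YGYG B=YBYB
After move 2 (F'): F=WWGG U=WBRR R=GRYR D=OOYG L=OBOW
After move 3 (U'): U=BRWR F=OBGG R=WWYR B=GRYB L=YBOW
After move 4 (U'): U=RRBW F=YBGG R=OBYR B=WWYB L=GROW
Query 1: U[2] = B
Query 2: R[2] = Y
Query 3: R[1] = B
Query 4: B[3] = B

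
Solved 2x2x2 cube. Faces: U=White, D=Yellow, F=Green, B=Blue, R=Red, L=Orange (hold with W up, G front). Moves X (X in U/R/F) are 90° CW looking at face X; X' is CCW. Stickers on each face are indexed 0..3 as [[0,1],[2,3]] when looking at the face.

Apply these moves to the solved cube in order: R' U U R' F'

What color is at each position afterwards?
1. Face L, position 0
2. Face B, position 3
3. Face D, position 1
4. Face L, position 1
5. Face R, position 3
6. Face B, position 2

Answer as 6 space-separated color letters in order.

Answer: R B O G R G

Derivation:
After move 1 (R'): R=RRRR U=WBWB F=GWGW D=YGYG B=YBYB
After move 2 (U): U=WWBB F=RRGW R=YBRR B=OOYB L=GWOO
After move 3 (U): U=BWBW F=YBGW R=OORR B=GWYB L=RROO
After move 4 (R'): R=OROR U=BYBG F=YWGW D=YBYW B=GWGB
After move 5 (F'): F=WWYG U=BYOO R=BRYR D=ROYW L=RGOB
Query 1: L[0] = R
Query 2: B[3] = B
Query 3: D[1] = O
Query 4: L[1] = G
Query 5: R[3] = R
Query 6: B[2] = G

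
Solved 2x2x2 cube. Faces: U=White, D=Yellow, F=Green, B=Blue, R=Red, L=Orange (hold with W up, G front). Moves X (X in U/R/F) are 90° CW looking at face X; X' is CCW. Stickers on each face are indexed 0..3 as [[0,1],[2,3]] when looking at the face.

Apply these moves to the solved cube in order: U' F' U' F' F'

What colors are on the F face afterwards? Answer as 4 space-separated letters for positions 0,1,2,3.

Answer: G O W B

Derivation:
After move 1 (U'): U=WWWW F=OOGG R=GGRR B=RRBB L=BBOO
After move 2 (F'): F=OGOG U=WWGR R=YGYR D=BOYY L=BWOW
After move 3 (U'): U=WRWG F=BWOG R=OGYR B=YGBB L=RROW
After move 4 (F'): F=WGBO U=WROY R=OGBR D=RWYY L=RGOW
After move 5 (F'): F=GOWB U=WROB R=WGRR D=GWYY L=RYOO
Query: F face = GOWB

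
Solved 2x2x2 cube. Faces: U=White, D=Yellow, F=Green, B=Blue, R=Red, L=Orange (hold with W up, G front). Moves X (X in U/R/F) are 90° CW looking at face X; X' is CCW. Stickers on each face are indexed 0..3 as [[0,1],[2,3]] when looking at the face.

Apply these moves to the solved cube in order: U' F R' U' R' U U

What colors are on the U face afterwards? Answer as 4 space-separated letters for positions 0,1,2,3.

Answer: G W G B

Derivation:
After move 1 (U'): U=WWWW F=OOGG R=GGRR B=RRBB L=BBOO
After move 2 (F): F=GOGO U=WWOB R=WGWR D=RGYY L=BYOY
After move 3 (R'): R=GRWW U=WBOR F=GWGB D=ROYO B=YRGB
After move 4 (U'): U=BRWO F=BYGB R=GWWW B=GRGB L=YROY
After move 5 (R'): R=WWGW U=BGWG F=BRGO D=RYYB B=OROB
After move 6 (U): U=WBGG F=WWGO R=ORGW B=YROB L=BROY
After move 7 (U): U=GWGB F=ORGO R=YRGW B=BROB L=WWOY
Query: U face = GWGB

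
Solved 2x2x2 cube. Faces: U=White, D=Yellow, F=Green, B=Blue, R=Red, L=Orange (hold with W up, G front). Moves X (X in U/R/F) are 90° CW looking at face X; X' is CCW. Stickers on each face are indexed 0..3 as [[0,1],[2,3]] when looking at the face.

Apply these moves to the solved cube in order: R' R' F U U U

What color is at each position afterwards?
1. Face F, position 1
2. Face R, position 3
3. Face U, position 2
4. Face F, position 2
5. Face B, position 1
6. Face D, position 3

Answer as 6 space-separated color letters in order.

After move 1 (R'): R=RRRR U=WBWB F=GWGW D=YGYG B=YBYB
After move 2 (R'): R=RRRR U=WYWY F=GBGB D=YWYW B=GBGB
After move 3 (F): F=GGBB U=WYOO R=WRYR D=RRYW L=OYOW
After move 4 (U): U=OWOY F=WRBB R=GBYR B=OYGB L=GGOW
After move 5 (U): U=OOYW F=GBBB R=OYYR B=GGGB L=WROW
After move 6 (U): U=YOWO F=OYBB R=GGYR B=WRGB L=GBOW
Query 1: F[1] = Y
Query 2: R[3] = R
Query 3: U[2] = W
Query 4: F[2] = B
Query 5: B[1] = R
Query 6: D[3] = W

Answer: Y R W B R W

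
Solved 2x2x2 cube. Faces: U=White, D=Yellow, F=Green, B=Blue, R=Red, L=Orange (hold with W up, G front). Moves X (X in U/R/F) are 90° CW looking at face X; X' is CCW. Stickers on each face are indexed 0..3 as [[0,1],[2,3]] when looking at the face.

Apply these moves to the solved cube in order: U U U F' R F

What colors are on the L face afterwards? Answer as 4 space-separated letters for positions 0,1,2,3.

Answer: B B O B

Derivation:
After move 1 (U): U=WWWW F=RRGG R=BBRR B=OOBB L=GGOO
After move 2 (U): U=WWWW F=BBGG R=OORR B=GGBB L=RROO
After move 3 (U): U=WWWW F=OOGG R=GGRR B=RRBB L=BBOO
After move 4 (F'): F=OGOG U=WWGR R=YGYR D=BOYY L=BWOW
After move 5 (R): R=YYRG U=WGGG F=OOOY D=BBYR B=RRWB
After move 6 (F): F=OOYO U=WGWW R=GYGG D=RYYR L=BBOB
Query: L face = BBOB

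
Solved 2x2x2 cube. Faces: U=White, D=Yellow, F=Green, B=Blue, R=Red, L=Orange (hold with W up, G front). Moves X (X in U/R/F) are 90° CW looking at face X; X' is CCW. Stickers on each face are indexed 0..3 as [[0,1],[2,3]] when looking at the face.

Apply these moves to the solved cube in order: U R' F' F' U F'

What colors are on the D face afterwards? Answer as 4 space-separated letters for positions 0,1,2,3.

Answer: G B Y G

Derivation:
After move 1 (U): U=WWWW F=RRGG R=BBRR B=OOBB L=GGOO
After move 2 (R'): R=BRBR U=WBWO F=RWGW D=YRYG B=YOYB
After move 3 (F'): F=WWRG U=WBBB R=RRYR D=GOYG L=GOOW
After move 4 (F'): F=WGWR U=WBRY R=ORGR D=OWYG L=GBOB
After move 5 (U): U=RWYB F=ORWR R=YOGR B=GBYB L=WGOB
After move 6 (F'): F=RROW U=RWYG R=WOOR D=GBYG L=WBOY
Query: D face = GBYG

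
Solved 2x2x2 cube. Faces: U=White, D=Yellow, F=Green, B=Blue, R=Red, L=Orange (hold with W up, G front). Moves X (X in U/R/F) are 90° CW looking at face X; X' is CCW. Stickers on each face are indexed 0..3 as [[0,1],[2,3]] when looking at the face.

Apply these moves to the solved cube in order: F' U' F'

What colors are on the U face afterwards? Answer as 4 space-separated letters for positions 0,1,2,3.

After move 1 (F'): F=GGGG U=WWRR R=YRYR D=OOYY L=OWOW
After move 2 (U'): U=WRWR F=OWGG R=GGYR B=YRBB L=BBOW
After move 3 (F'): F=WGOG U=WRGY R=OGOR D=BWYY L=BROW
Query: U face = WRGY

Answer: W R G Y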